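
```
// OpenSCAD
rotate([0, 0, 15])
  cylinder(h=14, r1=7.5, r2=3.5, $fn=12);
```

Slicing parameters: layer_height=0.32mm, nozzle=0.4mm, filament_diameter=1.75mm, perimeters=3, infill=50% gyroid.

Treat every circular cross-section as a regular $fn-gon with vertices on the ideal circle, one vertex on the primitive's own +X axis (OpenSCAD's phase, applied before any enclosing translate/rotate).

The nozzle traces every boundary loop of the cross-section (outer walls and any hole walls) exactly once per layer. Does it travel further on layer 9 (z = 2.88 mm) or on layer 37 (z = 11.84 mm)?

layer 9 (z = 2.88 mm)

Layer 9 (z = 2.88): the cone: at t=0.206 of its height the radius interpolates to r₁+(r₂−r₁)t = 6.677, giving a regular 12-gon of that circumradius (perimeter = 2·12·6.677·sin(180°/12) = 41.48 mm); (rotated 15° about Z; rotation is an isometry so areas/perimeters/island counts are preserved). So its perimeter = 41.48 mm. Layer 37 (z = 11.84): the cone: at t=0.846 of its height the radius interpolates to r₁+(r₂−r₁)t = 4.117, giving a regular 12-gon of that circumradius (perimeter = 2·12·4.117·sin(180°/12) = 25.57 mm); (rotated 15° about Z; rotation is an isometry so areas/perimeters/island counts are preserved). So its perimeter = 25.57 mm. Layer 9 is larger (41.48 vs 25.57 mm).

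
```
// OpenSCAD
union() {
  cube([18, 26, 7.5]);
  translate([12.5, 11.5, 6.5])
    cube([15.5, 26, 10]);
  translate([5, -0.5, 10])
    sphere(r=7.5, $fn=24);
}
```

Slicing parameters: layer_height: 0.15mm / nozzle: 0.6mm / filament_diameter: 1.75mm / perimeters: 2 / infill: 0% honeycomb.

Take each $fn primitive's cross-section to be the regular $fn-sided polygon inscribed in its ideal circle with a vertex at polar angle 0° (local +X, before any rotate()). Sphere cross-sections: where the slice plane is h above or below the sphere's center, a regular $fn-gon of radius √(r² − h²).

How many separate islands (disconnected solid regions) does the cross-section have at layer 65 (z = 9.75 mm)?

2

At z = 9.75 mm: the cube is absent (z outside [0, 7.5]); the 15.5×26 cube at (12.5, 11.5) contributes its full rectangle; the sphere at (5, -0.5): section is a regular 24-gon, circumradius = √(r²−h²) = √(7.5²−0.25²) = 7.496; Merging all regions: the 2 present regions are separate (no shared area or edge), so areas and boundary lengths simply add and each stays a separate island — 2 connected regions. Overall, the cross-section has 2 separate islands. Island count = 2.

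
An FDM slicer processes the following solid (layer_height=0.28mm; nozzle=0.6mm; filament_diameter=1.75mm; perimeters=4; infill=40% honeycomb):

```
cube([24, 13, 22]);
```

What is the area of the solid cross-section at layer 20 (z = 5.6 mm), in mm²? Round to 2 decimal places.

312.00 mm²

At z = 5.6 mm: the 24×13 cube contributes its full rectangle (area 312.00 mm²). Overall, the cross-section is a single solid region. Net area = 312.00 mm².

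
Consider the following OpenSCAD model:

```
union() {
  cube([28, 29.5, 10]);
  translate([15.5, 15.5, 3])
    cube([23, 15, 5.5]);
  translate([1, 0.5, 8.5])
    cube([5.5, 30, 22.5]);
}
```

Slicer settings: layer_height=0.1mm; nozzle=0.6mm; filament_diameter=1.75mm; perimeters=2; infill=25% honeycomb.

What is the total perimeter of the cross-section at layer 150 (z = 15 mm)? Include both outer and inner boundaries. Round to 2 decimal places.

At z = 15 mm: the cube is not intersected at this z (z outside [0, 10]); the cube at (15.5, 15.5) is not intersected at this z (z outside [3, 8.5]); the cube at (1, 0.5) (footprint 5.5×30) is included at this height (perimeter 71.00 mm); Combining (union): only the 5.5×30 cube at (1, 0.5) is present, so the union is just that shape — boundary = 71.00 mm. Overall, the cross-section is a single solid region. Total boundary length (outer) = 71.00 mm.

71.00 mm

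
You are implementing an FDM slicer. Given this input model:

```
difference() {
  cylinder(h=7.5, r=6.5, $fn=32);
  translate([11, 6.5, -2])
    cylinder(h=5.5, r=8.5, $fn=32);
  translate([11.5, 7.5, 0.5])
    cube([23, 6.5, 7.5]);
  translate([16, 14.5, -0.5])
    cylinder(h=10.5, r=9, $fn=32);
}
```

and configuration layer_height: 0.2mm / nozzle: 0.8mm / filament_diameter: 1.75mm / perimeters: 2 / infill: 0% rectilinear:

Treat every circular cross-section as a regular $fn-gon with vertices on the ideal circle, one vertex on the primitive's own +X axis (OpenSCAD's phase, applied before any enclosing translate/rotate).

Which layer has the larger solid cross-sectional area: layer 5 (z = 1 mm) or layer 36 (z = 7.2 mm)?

Layer 5 (z = 1): the cylinder: section is a regular 32-gon, circumradius r=6.5 (area = (32/2)·6.500²·sin(360°/32) = 131.88 mm²); the r=8.5 cylinder at (11, 6.5) contributes a regular 32-gon of circumradius 8.5 (area = (32/2)·8.500²·sin(360°/32) = 225.52 mm²); the cube at (11.5, 7.5) (footprint 23×6.5) is included at this height (area 149.50 mm²); the r=9 cylinder at (16, 14.5) gives a regular 32-gon of circumradius 9 (constant along its height) (area = (32/2)·9.000²·sin(360°/32) = 252.84 mm²); Subtracting the remaining from the first: starting from the r=6.5 cylinder (131.88 mm²), the r=8.5 cylinder at (11, 6.5) partially overlaps it — only the 11.31 mm² overlap (of its 225.52 mm²) is removed, clipping the outline; the 23×6.5 cube at (11.5, 7.5) misses the remaining region (no effect); the r=9 cylinder at (16, 14.5) misses the remaining region (no effect) — area = 120.57 mm². So its area = 120.57 mm². Layer 36 (z = 7.2): the r=6.5 cylinder gives a regular 32-gon of circumradius 6.5 (constant along its height) (area = (32/2)·6.500²·sin(360°/32) = 131.88 mm²); the cylinder at (11, 6.5) is absent (z outside [-2, 3.5]); the cube at (11.5, 7.5) (footprint 23×6.5) is included at this height (area 149.50 mm²); the r=9 cylinder at (16, 14.5) gives a regular 32-gon of circumradius 9 (constant along its height) (area = (32/2)·9.000²·sin(360°/32) = 252.84 mm²); Taking the first minus the rest: starting from the r=6.5 cylinder (131.88 mm²), the 23×6.5 cube at (11.5, 7.5) misses the remaining region (no effect); the r=9 cylinder at (16, 14.5) misses the remaining region (no effect) — area = 131.88 mm². So its area = 131.88 mm². Layer 36 is larger (131.88 vs 120.57 mm²).

layer 36 (z = 7.2 mm)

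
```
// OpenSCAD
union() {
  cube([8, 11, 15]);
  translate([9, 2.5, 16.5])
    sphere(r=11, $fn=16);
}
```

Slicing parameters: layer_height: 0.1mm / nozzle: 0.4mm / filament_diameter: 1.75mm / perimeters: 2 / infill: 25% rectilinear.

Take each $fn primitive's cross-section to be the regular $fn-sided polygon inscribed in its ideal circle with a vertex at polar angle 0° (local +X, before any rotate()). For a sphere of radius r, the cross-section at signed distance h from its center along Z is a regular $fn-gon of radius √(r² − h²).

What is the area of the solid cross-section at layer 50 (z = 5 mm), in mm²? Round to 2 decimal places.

88.00 mm²

At z = 5 mm: the cube (footprint 8×11) is included at this height (area 88.00 mm²); the sphere at (9, 2.5) does not reach this height (|z−center|=11.500 > r=11); Taking the union: only the 8×11 cube is present, so the union is just that shape — area = 88.00 mm². Overall, the cross-section is a single solid region. Net area = 88.00 mm².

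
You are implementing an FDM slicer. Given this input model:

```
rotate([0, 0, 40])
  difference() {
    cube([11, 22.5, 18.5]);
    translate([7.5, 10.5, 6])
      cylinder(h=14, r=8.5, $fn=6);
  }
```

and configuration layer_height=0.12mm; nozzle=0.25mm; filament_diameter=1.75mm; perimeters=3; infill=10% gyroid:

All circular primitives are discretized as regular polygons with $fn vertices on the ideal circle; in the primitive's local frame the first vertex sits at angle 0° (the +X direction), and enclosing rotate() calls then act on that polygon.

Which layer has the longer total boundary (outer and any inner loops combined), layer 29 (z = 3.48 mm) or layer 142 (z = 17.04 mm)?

layer 142 (z = 17.04 mm)

Layer 29 (z = 3.48): the cube (footprint 11×22.5) is included at this height (perimeter 67.00 mm); the cylinder at (7.5, 10.5) is absent (z outside [6, 20]); Taking the first minus the rest: none of the subtracted shapes is present at this height, so the 11×22.5 cube is unchanged — boundary = 67.00 mm; (whole slice rotated 40° about Z — lengths, areas and connectivity unchanged). So its perimeter = 67.00 mm. Layer 142 (z = 17.04): the 11×22.5 cube contributes its full rectangle (perimeter 67.00 mm); the r=8.5 cylinder at (7.5, 10.5) gives a regular 6-gon of circumradius 8.5 (constant along its height) (perimeter = 2·6·8.500·sin(180°/6) = 51.00 mm); After the difference (first − rest): starting from the 11×22.5 cube, the r=8.5 cylinder at (7.5, 10.5) partially overlaps it — only the 143.65 mm² overlap (of its 187.71 mm²) is removed, clipping the outline — boundary = 77.31 mm; (whole slice rotated 40° about Z — lengths, areas and connectivity unchanged). So its perimeter = 77.31 mm. Layer 142 is larger (77.31 vs 67.00 mm).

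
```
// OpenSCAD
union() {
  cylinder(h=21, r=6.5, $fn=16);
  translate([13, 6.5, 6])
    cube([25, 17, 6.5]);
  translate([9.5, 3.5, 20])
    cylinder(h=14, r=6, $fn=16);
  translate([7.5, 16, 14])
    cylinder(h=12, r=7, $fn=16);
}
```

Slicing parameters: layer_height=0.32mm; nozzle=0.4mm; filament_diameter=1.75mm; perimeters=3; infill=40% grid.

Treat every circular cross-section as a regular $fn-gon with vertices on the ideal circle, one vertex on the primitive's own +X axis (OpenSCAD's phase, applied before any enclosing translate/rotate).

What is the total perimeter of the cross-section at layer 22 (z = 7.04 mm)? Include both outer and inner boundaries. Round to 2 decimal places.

124.58 mm

At z = 7.04 mm: the r=6.5 cylinder gives a regular 16-gon of circumradius 6.5 (constant along its height) (perimeter = 2·16·6.500·sin(180°/16) = 40.58 mm); the cube at (13, 6.5) (footprint 25×17) is included at this height (perimeter 84.00 mm); the cylinder at (9.5, 3.5) does not reach this height (z outside [20, 34]); the cylinder at (7.5, 16) does not reach this height (z outside [14, 26]); Combining (union): the 2 present regions are separate (no shared area or edge), so areas and boundary lengths simply add and each stays a separate island — boundary = 124.58 mm. Overall, the cross-section has 2 separate islands. Total boundary length (outer) = 124.58 mm.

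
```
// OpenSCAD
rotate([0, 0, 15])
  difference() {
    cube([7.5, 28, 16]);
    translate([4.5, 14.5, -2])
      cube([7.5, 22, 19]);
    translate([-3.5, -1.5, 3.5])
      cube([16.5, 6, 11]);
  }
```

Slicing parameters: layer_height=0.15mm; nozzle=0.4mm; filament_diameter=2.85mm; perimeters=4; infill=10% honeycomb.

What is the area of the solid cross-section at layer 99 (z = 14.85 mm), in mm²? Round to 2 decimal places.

At z = 14.85 mm: the 7.5×28 cube contributes its full rectangle (area 210.00 mm²); the cube at (4.5, 14.5) is present — its section is the full 7.5×22 rectangle (area 165.00 mm²); the cube at (-3.5, -1.5) is not intersected at this z (z outside [3.5, 14.5]); Taking the first minus the rest: starting from the 7.5×28 cube (210.00 mm²), the 7.5×22 cube at (4.5, 14.5) partially overlaps it — only the 40.50 mm² overlap (of its 165.00 mm²) is removed, clipping the outline — area = 169.50 mm²; (rotated 15° about Z; rotation is an isometry so areas/perimeters/island counts are preserved). Overall, the cross-section is a single solid region. Net area = 169.50 mm².

169.50 mm²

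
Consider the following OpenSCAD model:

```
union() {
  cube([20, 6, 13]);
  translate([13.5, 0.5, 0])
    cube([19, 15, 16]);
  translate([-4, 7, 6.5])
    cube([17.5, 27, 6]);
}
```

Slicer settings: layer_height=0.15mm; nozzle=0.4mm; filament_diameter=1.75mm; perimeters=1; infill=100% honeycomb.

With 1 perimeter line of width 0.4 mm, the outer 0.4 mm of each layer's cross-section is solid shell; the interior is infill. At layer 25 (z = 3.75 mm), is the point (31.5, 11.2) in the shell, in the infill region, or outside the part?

At z = 3.75 mm: the cube is present — its section is the full 20×6 rectangle; the 19×15 cube at (13.5, 0.5) contributes its full rectangle; the cube at (-4, 7) is not intersected at this z (z outside [6.5, 12.5]); Combining (union): the regions partially overlap (shared area 35.75 mm²), so overlapping operands fuse into one piece — 1 connected region. Overall, the cross-section is a single solid region. The nearest boundary edge runs (32.50, 15.50)→(32.50, 0.50); distance from the point to it = 1.00 mm. The point is inside the cross-section and 1.00 mm from the nearest boundary — more than the 0.4 mm shell width (1 × 0.4), so it's in the infill interior.

infill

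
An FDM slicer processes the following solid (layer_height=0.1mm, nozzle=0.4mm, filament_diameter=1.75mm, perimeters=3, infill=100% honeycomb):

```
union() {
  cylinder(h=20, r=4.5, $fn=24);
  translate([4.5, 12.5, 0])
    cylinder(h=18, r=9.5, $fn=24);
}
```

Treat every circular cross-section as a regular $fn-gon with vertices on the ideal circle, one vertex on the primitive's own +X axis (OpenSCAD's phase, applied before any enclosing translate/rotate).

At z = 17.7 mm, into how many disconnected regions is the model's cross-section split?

At z = 17.7 mm: the r=4.5 cylinder gives a regular 24-gon of circumradius 4.5 (constant along its height); the cylinder at (4.5, 12.5): section is a regular 24-gon, circumradius r=9.5; Combining (union): the regions partially overlap (shared area 1.66 mm²), so overlapping operands fuse into one piece — 1 connected region. The result has 1 disconnected region.

1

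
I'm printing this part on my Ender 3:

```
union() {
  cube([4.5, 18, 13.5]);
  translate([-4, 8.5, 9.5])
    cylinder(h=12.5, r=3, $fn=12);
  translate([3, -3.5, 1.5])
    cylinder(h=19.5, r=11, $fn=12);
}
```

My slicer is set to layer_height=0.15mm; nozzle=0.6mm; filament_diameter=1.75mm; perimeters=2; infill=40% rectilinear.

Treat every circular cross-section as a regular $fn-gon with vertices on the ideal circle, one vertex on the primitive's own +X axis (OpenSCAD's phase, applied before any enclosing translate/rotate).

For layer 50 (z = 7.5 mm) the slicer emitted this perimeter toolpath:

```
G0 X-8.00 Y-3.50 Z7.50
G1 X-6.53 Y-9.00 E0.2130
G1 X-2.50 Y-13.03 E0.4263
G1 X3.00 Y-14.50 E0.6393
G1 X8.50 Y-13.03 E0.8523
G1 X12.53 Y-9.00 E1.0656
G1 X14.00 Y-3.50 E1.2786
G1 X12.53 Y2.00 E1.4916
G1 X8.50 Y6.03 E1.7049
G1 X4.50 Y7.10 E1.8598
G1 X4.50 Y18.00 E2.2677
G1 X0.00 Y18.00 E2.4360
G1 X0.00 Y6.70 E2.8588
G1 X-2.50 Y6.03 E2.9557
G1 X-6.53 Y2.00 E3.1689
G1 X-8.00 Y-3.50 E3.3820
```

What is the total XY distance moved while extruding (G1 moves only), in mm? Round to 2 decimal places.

Sum the Euclidean lengths of each G1 segment: total = 90.38 mm.

90.38 mm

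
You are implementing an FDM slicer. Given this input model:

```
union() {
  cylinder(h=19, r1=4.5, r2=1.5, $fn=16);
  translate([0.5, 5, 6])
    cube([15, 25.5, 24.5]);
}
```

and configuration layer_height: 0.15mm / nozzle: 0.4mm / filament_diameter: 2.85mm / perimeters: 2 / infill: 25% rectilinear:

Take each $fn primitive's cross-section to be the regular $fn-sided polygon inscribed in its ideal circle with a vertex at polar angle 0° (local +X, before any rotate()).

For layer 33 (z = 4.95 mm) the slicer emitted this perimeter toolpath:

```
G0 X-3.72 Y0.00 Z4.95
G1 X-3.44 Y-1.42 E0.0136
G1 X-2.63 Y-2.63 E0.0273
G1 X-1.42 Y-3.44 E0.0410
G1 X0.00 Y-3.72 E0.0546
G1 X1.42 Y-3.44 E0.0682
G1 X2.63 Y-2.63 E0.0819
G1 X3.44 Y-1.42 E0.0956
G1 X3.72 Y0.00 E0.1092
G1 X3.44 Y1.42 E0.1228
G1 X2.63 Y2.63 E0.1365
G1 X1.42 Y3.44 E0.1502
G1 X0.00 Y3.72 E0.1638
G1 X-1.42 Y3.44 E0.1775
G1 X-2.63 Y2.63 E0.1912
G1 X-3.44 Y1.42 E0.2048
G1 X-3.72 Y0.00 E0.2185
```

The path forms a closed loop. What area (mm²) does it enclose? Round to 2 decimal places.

Apply the shoelace formula to the sequence of (X, Y) vertices; enclosed area = 42.38 mm².

42.38 mm²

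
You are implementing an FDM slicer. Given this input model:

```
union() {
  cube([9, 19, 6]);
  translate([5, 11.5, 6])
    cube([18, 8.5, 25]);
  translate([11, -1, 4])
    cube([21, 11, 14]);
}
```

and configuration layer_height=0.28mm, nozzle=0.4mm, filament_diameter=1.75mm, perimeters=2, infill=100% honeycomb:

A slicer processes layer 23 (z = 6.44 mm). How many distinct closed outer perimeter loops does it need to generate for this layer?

At z = 6.44 mm: the cube is not intersected at this z (z outside [0, 6]); the 18×8.5 cube at (5, 11.5) contributes its full rectangle; the cube at (11, -1) is present — its section is the full 21×11 rectangle; Combining (union): the 2 present regions are separate (no shared area or edge), so areas and boundary lengths simply add and each stays a separate island — 2 connected regions. The result has 2 disconnected regions.

2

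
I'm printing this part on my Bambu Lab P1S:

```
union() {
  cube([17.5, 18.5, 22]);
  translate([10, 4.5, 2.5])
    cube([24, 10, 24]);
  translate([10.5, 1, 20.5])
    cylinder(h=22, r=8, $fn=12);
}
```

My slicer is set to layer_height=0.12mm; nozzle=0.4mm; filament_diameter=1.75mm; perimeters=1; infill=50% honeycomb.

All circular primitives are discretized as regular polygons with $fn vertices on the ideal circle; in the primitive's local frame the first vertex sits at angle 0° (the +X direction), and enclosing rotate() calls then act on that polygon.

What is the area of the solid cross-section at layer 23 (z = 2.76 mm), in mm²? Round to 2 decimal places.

488.75 mm²

At z = 2.76 mm: the 17.5×18.5 cube contributes its full rectangle (area 323.75 mm²); the 24×10 cube at (10, 4.5) contributes its full rectangle (area 240.00 mm²); the cylinder at (10.5, 1) does not reach this height (z outside [20.5, 42.5]); Combining (union): the regions partially overlap — summed areas 563.75 mm² minus the doubly-counted overlap 75.00 mm² gives 488.75 mm² — area = 488.75 mm². Overall, the cross-section is a single solid region. Net area = 488.75 mm².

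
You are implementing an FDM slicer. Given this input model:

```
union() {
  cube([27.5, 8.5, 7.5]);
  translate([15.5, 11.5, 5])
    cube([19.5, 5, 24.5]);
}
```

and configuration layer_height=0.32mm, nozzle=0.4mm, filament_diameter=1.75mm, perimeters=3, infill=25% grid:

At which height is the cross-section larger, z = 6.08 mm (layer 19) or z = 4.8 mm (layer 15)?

Layer 19 (z = 6.08): the cube is present — its section is the full 27.5×8.5 rectangle (area 233.75 mm²); the 19.5×5 cube at (15.5, 11.5) contributes its full rectangle (area 97.50 mm²); Taking the union: the 2 present regions are separate (no shared area or edge), so areas and boundary lengths simply add and each stays a separate island — area = 331.25 mm². So its area = 331.25 mm². Layer 15 (z = 4.8): the cube (footprint 27.5×8.5) is included at this height (area 233.75 mm²); the cube at (15.5, 11.5) does not reach this height (z outside [5, 29.5]); Merging all regions: only the 27.5×8.5 cube is present, so the union is just that shape — area = 233.75 mm². So its area = 233.75 mm². Layer 19 is larger (331.25 vs 233.75 mm²).

layer 19 (z = 6.08 mm)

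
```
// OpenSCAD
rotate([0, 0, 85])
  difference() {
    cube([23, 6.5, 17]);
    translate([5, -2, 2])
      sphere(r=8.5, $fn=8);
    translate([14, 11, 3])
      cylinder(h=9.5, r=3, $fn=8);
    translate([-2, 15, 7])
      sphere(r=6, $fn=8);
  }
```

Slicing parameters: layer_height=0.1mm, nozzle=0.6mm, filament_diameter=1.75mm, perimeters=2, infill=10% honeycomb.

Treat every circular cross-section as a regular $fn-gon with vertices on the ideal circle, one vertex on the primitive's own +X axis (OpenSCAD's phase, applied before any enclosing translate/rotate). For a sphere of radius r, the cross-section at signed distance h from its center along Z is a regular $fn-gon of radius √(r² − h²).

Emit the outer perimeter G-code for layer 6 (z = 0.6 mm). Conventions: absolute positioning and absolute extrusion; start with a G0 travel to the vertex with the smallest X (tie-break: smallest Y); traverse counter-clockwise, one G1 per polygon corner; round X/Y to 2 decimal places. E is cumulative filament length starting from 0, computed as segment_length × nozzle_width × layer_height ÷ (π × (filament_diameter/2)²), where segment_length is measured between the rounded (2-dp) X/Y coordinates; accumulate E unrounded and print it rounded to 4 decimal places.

At z = 0.6 mm: the cube (footprint 23×6.5) is included at this height; the r=8.5 sphere at (5, -2) contributes a regular 8-gon of circumradius √(8.5²−1.4²) = 8.384; the cylinder at (14, 11) does not reach this height (z outside [3, 12.5]); the sphere at (-2, 15) is not intersected at this z (|z−center|=6.400 > r=6); After the difference (first − rest): starting from the 23×6.5 cube, the r=8.5 sphere at (5, -2) partially overlaps it — only the 60.51 mm² overlap (of its 198.81 mm²) is removed, clipping the outline — 1 connected region; (whole slice rotated 85° about Z — lengths, areas and connectivity unchanged). The outline is a single polygon with 7 vertices. Extrusion per mm of travel: 0.6 × 0.1 / (π × 0.875²) = 0.024945. Accumulating E over each segment gives final E = 1.4516.

G0 X-6.48 Y0.57 Z0.60
G1 X-4.30 Y0.38 E0.0546
G1 X-5.92 Y5.54 E0.1895
G1 X-2.96 Y11.23 E0.3495
G1 X1.09 Y12.51 E0.4554
G1 X2.00 Y22.91 E0.7159
G1 X-4.47 Y23.48 E0.8779
G1 X-6.48 Y0.57 E1.4516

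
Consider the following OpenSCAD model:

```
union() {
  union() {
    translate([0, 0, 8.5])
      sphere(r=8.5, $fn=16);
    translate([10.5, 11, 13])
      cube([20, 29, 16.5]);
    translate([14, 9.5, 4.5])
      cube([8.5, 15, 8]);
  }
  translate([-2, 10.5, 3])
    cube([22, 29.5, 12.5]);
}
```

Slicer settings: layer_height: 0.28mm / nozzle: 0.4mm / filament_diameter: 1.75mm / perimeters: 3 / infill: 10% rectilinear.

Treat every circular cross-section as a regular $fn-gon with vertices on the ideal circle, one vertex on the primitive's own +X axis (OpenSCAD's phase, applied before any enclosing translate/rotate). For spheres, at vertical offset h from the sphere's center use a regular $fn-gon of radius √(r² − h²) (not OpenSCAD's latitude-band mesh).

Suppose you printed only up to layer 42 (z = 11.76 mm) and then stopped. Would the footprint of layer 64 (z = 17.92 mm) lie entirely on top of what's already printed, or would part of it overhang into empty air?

part overhangs

Compare the two slices. At z = 11.76: the sphere: section is a regular 16-gon, circumradius = √(r²−h²) = √(8.5²−3.26²) = 7.850 (area = (16/2)·7.850²·sin(360°/16) = 188.65 mm²); the cube at (10.5, 11) is not intersected at this z (z outside [13, 29.5]); the 8.5×15 cube at (14, 9.5) contributes its full rectangle (area 127.50 mm²); Merging all regions: the 2 present regions are separate (no shared area or edge), so areas and boundary lengths simply add and each stays a separate island — area = 316.15 mm²; the 22×29.5 cube at (-2, 10.5) contributes its full rectangle (area 649.00 mm²); Combining (union): the regions partially overlap — summed areas 965.15 mm² minus the doubly-counted overlap 84.00 mm² gives 881.15 mm² — area = 881.15 mm². At z = 17.92: the sphere is not intersected at this z (|z−center|=9.420 > r=8.5); the cube at (10.5, 11) (footprint 20×29) is included at this height (area 580.00 mm²); the cube at (14, 9.5) does not reach this height (z outside [4.5, 12.5]); Combining (union): only the 20×29 cube at (10.5, 11) is present, so the union is just that shape — area = 580.00 mm²; the cube at (-2, 10.5) is absent (z outside [3, 15.5]); Combining (union): only the result so far is present, so the union is just that shape — area = 580.00 mm². Checking containment: at z = 17.92 the cross-section extends beyond the z = 11.76 cross-section by about 270.75 mm².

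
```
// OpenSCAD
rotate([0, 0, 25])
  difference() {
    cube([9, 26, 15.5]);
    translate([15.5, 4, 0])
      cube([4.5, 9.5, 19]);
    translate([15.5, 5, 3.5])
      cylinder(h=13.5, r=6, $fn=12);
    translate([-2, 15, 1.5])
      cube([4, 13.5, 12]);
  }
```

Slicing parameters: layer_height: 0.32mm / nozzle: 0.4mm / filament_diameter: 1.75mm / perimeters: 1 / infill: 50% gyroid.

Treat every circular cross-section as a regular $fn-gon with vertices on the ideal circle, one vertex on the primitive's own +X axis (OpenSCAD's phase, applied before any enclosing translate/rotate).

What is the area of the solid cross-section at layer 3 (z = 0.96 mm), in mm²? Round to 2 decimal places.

234.00 mm²

At z = 0.96 mm: the cube is present — its section is the full 9×26 rectangle (area 234.00 mm²); the 4.5×9.5 cube at (15.5, 4) contributes its full rectangle (area 42.75 mm²); the cylinder at (15.5, 5) does not reach this height (z outside [3.5, 17]); the cube at (-2, 15) does not reach this height (z outside [1.5, 13.5]); Taking the first minus the rest: starting from the 9×26 cube (234.00 mm²), the 4.5×9.5 cube at (15.5, 4) misses the remaining region (no effect) — area = 234.00 mm²; (rotated 25° about Z; rotation is an isometry so areas/perimeters/island counts are preserved). Overall, the cross-section is a single solid region. Net area = 234.00 mm².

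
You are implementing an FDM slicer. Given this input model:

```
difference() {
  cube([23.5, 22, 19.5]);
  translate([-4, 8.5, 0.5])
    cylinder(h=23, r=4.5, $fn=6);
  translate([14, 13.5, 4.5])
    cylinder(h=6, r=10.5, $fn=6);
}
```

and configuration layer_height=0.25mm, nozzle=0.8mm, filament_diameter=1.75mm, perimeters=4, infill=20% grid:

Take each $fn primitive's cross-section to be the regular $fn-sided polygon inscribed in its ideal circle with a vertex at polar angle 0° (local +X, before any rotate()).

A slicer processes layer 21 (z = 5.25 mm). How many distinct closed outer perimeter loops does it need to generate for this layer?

2

At z = 5.25 mm: the cube (footprint 23.5×22) is included at this height; the r=4.5 cylinder at (-4, 8.5) contributes a regular 6-gon of circumradius 4.5; the r=10.5 cylinder at (14, 13.5) gives a regular 6-gon of circumradius 10.5 (constant along its height); Taking the first minus the rest: starting from the 23.5×22 cube, the r=4.5 cylinder at (-4, 8.5) partially overlaps it — only the 0.43 mm² overlap (of its 52.61 mm²) is removed, clipping the outline; the r=10.5 cylinder at (14, 13.5) partially overlaps it — only the 278.27 mm² overlap (of its 286.44 mm²) is removed, clipping the outline — 2 connected regions. The result has 2 disconnected regions.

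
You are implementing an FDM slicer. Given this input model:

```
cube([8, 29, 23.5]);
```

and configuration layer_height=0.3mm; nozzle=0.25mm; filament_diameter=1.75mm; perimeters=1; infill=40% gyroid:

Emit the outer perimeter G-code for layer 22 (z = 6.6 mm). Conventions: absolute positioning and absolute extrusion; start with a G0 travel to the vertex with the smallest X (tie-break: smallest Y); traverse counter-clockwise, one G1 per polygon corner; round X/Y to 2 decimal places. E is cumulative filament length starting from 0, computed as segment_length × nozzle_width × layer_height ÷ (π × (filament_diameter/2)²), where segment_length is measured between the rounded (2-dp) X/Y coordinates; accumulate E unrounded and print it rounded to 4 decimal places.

At z = 6.6 mm: the 8×29 cube contributes its full rectangle. The outline is a single polygon with 4 vertices. Extrusion per mm of travel: 0.25 × 0.3 / (π × 0.875²) = 0.031181. Accumulating E over each segment gives final E = 2.3074.

G0 X0.00 Y0.00 Z6.60
G1 X8.00 Y0.00 E0.2495
G1 X8.00 Y29.00 E1.1537
G1 X0.00 Y29.00 E1.4032
G1 X0.00 Y0.00 E2.3074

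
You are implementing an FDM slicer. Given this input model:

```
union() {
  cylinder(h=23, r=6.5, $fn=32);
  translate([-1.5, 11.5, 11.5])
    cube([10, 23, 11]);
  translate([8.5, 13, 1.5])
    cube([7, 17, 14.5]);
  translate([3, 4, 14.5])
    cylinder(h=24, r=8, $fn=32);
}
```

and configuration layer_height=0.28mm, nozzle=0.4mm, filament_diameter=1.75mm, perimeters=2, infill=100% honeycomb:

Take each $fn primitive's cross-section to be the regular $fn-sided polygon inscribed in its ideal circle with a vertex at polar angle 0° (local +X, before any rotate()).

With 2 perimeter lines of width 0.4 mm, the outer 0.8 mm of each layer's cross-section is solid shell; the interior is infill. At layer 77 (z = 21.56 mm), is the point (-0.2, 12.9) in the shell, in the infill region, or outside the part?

infill

At z = 21.56 mm: the cylinder: section is a regular 32-gon, circumradius r=6.5; the 10×23 cube at (-1.5, 11.5) contributes its full rectangle; the cube at (8.5, 13) is not intersected at this z (z outside [1.5, 16]); the r=8 cylinder at (3, 4) contributes a regular 32-gon of circumradius 8; Taking the union: the regions partially overlap (shared area 93.30 mm²), so overlapping operands fuse into one piece — 1 connected region. Overall, the cross-section is a single solid region. The nearest boundary edge runs (-1.50, 11.50)→(-1.50, 34.50); distance from the point to it = 1.30 mm. The point is inside the cross-section and 1.30 mm from the nearest boundary — more than the 0.8 mm shell width (2 × 0.4), so it's in the infill interior.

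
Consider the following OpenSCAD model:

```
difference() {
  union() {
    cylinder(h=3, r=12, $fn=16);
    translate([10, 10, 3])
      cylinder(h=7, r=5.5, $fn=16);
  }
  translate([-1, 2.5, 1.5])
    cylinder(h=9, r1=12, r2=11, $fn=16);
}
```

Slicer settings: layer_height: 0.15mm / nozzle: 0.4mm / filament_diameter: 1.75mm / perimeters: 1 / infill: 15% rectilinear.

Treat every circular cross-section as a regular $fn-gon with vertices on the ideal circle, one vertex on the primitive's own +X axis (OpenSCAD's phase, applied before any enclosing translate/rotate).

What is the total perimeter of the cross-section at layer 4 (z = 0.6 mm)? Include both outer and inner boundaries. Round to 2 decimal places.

74.91 mm

At z = 0.6 mm: the r=12 cylinder gives a regular 16-gon of circumradius 12 (constant along its height) (perimeter = 2·16·12.000·sin(180°/16) = 74.91 mm); the cylinder at (10, 10) is not intersected at this z (z outside [3, 10]); Combining (union): only the r=12 cylinder is present, so the union is just that shape — boundary = 74.91 mm; the cone at (-1, 2.5) does not reach this height (z outside [1.5, 10.5]); Subtracting the remaining from the first: none of the subtracted shapes is present at this height, so the result so far is unchanged — boundary = 74.91 mm. Overall, the cross-section is a single solid region. Total boundary length (outer) = 74.91 mm.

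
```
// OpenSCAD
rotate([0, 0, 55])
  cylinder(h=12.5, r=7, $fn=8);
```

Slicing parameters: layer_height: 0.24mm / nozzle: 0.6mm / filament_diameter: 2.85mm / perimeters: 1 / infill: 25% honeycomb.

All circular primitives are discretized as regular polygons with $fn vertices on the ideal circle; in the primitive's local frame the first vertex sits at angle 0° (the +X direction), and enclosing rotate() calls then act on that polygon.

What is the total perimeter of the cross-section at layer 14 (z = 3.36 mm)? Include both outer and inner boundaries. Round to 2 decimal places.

At z = 3.36 mm: the r=7 cylinder gives a regular 8-gon of circumradius 7 (constant along its height) (perimeter = 2·8·7.000·sin(180°/8) = 42.86 mm); (whole slice rotated 55° about Z — lengths, areas and connectivity unchanged). Overall, the cross-section is a single solid region. Total boundary length (outer) = 42.86 mm.

42.86 mm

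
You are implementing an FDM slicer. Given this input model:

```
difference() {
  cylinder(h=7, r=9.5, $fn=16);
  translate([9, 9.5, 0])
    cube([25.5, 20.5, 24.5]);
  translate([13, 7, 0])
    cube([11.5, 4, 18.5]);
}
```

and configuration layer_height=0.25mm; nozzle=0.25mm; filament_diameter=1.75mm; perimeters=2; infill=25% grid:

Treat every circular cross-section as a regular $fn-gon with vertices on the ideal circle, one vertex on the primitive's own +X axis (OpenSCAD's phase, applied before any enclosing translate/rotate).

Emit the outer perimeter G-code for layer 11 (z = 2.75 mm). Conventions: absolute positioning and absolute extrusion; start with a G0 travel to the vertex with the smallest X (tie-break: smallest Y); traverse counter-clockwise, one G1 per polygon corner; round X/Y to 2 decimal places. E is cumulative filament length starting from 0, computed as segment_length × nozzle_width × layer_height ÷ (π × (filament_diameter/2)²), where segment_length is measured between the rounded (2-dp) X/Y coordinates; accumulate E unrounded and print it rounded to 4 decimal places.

G0 X-9.50 Y0.00 Z2.75
G1 X-8.78 Y-3.64 E0.0964
G1 X-6.72 Y-6.72 E0.1927
G1 X-3.64 Y-8.78 E0.2890
G1 X0.00 Y-9.50 E0.3854
G1 X3.64 Y-8.78 E0.4818
G1 X6.72 Y-6.72 E0.5781
G1 X8.78 Y-3.64 E0.6744
G1 X9.50 Y0.00 E0.7708
G1 X8.78 Y3.64 E0.8672
G1 X6.72 Y6.72 E0.9635
G1 X3.64 Y8.78 E1.0598
G1 X0.00 Y9.50 E1.1562
G1 X-3.64 Y8.78 E1.2526
G1 X-6.72 Y6.72 E1.3489
G1 X-8.78 Y3.64 E1.4452
G1 X-9.50 Y0.00 E1.5416

At z = 2.75 mm: the cylinder: section is a regular 16-gon, circumradius r=9.5; the cube at (9, 9.5) is present — its section is the full 25.5×20.5 rectangle; the 11.5×4 cube at (13, 7) contributes its full rectangle; After the difference (first − rest): starting from the r=9.5 cylinder, the 25.5×20.5 cube at (9, 9.5) misses the remaining region (no effect); the 11.5×4 cube at (13, 7) misses the remaining region (no effect) — 1 connected region. The outline is a single polygon with 16 vertices. Extrusion per mm of travel: 0.25 × 0.25 / (π × 0.875²) = 0.025984. Accumulating E over each segment gives final E = 1.5416.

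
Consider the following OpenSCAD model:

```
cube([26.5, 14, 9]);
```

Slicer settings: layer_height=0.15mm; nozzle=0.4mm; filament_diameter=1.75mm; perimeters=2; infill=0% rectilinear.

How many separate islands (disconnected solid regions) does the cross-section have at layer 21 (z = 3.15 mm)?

At z = 3.15 mm: the cube is present — its section is the full 26.5×14 rectangle. Overall, the cross-section is a single solid region. Island count = 1.

1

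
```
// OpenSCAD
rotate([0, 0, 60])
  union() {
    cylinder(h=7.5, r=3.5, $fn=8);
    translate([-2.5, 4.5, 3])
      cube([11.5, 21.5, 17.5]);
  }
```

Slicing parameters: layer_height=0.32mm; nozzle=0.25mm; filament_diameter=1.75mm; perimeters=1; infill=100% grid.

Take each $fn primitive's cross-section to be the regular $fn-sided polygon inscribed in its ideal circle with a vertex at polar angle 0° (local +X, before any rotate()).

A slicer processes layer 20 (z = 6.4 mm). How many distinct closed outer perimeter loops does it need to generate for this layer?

2

At z = 6.4 mm: the r=3.5 cylinder gives a regular 8-gon of circumradius 3.5 (constant along its height); the cube at (-2.5, 4.5) is present — its section is the full 11.5×21.5 rectangle; Combining (union): the 2 present regions are separate (no shared area or edge), so areas and boundary lengths simply add and each stays a separate island — 2 connected regions; (whole slice rotated 60° about Z — lengths, areas and connectivity unchanged). The result has 2 disconnected regions.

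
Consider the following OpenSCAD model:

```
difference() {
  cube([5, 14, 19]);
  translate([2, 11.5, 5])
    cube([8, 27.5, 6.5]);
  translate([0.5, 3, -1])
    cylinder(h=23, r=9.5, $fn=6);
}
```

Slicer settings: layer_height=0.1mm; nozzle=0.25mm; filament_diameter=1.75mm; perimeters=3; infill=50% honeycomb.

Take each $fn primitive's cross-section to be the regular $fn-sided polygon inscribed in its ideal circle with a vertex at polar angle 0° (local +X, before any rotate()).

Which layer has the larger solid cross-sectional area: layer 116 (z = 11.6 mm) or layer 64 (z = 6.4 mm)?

layer 116 (z = 11.6 mm)

Layer 116 (z = 11.6): the cube (footprint 5×14) is included at this height (area 70.00 mm²); the cube at (2, 11.5) is absent (z outside [5, 11.5]); the cylinder at (0.5, 3): section is a regular 6-gon, circumradius r=9.5 (area = (6/2)·9.500²·sin(360°/6) = 234.48 mm²); Subtracting the remaining from the first: starting from the 5×14 cube (70.00 mm²), the r=9.5 cylinder at (0.5, 3) partially overlaps it — only the 56.14 mm² overlap (of its 234.48 mm²) is removed, clipping the outline — area = 13.86 mm². So its area = 13.86 mm². Layer 64 (z = 6.4): the cube is present — its section is the full 5×14 rectangle (area 70.00 mm²); the cube at (2, 11.5) (footprint 8×27.5) is included at this height (area 220.00 mm²); the r=9.5 cylinder at (0.5, 3) contributes a regular 6-gon of circumradius 9.5 (area = (6/2)·9.500²·sin(360°/6) = 234.48 mm²); Subtracting the remaining from the first: starting from the 5×14 cube (70.00 mm²), the 8×27.5 cube at (2, 11.5) partially overlaps it — only the 7.50 mm² overlap (of its 220.00 mm²) is removed, clipping the outline; the r=9.5 cylinder at (0.5, 3) partially overlaps it — only the 56.14 mm² overlap (of its 234.48 mm²) is removed, clipping the outline — area = 6.36 mm². So its area = 6.36 mm². Layer 116 is larger (13.86 vs 6.36 mm²).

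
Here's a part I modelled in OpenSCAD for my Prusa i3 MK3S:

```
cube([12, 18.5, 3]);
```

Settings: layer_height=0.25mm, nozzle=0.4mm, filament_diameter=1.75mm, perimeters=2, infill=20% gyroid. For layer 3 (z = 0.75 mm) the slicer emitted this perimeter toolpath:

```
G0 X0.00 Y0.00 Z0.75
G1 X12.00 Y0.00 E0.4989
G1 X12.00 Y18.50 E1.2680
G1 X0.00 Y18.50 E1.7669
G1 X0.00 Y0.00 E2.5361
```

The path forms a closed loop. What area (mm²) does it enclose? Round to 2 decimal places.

222.00 mm²

Apply the shoelace formula to the sequence of (X, Y) vertices; enclosed area = 222.00 mm².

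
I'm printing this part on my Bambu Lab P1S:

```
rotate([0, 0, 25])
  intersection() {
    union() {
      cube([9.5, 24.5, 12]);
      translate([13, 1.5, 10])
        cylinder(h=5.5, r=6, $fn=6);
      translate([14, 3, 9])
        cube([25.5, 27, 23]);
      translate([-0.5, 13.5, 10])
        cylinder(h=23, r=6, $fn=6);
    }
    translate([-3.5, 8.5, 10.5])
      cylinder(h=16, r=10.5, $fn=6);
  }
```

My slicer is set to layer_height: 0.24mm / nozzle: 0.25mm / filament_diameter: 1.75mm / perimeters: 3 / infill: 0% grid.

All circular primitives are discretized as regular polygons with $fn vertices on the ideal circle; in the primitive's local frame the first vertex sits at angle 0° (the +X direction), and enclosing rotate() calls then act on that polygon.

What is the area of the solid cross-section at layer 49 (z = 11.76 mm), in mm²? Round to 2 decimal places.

126.18 mm²

At z = 11.76 mm: the cube is present — its section is the full 9.5×24.5 rectangle (area 232.75 mm²); the r=6 cylinder at (13, 1.5) gives a regular 6-gon of circumradius 6 (constant along its height) (area = (6/2)·6.000²·sin(360°/6) = 93.53 mm²); the 25.5×27 cube at (14, 3) contributes its full rectangle (area 688.50 mm²); the r=6 cylinder at (-0.5, 13.5) gives a regular 6-gon of circumradius 6 (constant along its height) (area = (6/2)·6.000²·sin(360°/6) = 93.53 mm²); Combining (union): the regions partially overlap — summed areas 1108.31 mm² minus the doubly-counted overlap 61.42 mm² gives 1046.89 mm² — area = 1046.89 mm²; the r=10.5 cylinder at (-3.5, 8.5) contributes a regular 6-gon of circumradius 10.5 (area = (6/2)·10.500²·sin(360°/6) = 286.44 mm²); Taking the intersection: the r=10.5 cylinder at (-3.5, 8.5) partially overlaps that combined region; clipping to the common part keeps 126.18 mm² — area = 126.18 mm²; (rotated 25° about Z; rotation is an isometry so areas/perimeters/island counts are preserved). Overall, the cross-section is a single solid region. Net area = 126.18 mm².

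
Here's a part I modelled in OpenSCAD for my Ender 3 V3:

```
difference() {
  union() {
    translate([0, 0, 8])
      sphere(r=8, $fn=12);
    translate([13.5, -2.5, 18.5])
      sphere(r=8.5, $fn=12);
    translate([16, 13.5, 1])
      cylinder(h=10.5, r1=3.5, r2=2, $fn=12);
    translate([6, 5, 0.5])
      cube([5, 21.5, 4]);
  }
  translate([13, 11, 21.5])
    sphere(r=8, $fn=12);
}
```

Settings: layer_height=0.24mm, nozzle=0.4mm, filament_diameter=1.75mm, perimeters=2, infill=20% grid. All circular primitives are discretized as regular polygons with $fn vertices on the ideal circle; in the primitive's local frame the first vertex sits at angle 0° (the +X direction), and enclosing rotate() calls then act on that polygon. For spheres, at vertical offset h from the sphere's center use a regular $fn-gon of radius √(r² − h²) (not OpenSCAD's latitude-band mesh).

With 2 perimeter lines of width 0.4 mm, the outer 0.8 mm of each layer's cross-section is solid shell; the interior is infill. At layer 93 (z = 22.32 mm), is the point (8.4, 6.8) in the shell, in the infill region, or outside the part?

At z = 22.32 mm: the sphere is absent (|z−center|=14.320 > r=8); the sphere at (13.5, -2.5): section is a regular 12-gon, circumradius = √(r²−h²) = √(8.5²−3.82²) = 7.593; the cone at (16, 13.5) does not reach this height (z outside [1, 11.5]); the cube at (6, 5) is absent (z outside [0.5, 4.5]); Taking the union: only the r=8.5 sphere at (13.5, -2.5) is present, so the union is just that shape — 1 connected region; the r=8 sphere at (13, 11) contributes a regular 12-gon of circumradius √(8²−0.82²) = 7.958; Subtracting the remaining from the first: starting from that combined region, the r=8 sphere at (13, 11) partially overlaps it — only the 7.80 mm² overlap (of its 189.98 mm²) is removed, clipping the outline — 1 connected region. Overall, the cross-section is a single solid region. The nearest boundary edge runs (6.92, 1.30)→(9.58, 3.96); distance from the point to it = 3.08 mm. The point is not inside any of the regions above, so it lies outside the cross-section (3.08 mm from the nearest boundary).

outside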